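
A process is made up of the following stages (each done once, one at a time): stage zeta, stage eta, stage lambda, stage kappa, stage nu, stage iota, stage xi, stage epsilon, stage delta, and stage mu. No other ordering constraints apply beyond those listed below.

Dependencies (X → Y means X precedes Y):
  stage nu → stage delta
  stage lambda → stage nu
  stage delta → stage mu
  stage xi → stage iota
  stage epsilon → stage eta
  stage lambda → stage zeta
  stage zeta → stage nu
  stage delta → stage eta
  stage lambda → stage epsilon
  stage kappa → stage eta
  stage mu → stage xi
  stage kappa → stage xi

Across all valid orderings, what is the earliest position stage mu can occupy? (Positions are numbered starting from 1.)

5

Working backwards through the constraints from stage mu, its full set of required predecessors is stage zeta, stage lambda, stage nu, stage delta — 4 of them.
So at minimum 4 stages come before stage mu, putting stage mu no earlier than position 5. That position is achievable by scheduling exactly those predecessors first.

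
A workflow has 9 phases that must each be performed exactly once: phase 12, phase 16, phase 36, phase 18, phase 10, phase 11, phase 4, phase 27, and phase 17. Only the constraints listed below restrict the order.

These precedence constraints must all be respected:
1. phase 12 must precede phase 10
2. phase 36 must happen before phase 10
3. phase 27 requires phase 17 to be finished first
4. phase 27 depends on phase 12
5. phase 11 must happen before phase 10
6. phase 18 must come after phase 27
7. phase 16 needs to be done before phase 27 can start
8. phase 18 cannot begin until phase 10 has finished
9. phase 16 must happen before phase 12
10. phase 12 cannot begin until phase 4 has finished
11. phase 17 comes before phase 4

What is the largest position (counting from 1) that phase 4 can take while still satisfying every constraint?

5

The phases that are forced after phase 4, directly or by a chain of constraints, are phase 12, phase 18, phase 10, phase 27. That's 4 phases.
So at least 4 phases follow phase 4, putting phase 4 no later than position 5. That position is achievable by scheduling everything else first.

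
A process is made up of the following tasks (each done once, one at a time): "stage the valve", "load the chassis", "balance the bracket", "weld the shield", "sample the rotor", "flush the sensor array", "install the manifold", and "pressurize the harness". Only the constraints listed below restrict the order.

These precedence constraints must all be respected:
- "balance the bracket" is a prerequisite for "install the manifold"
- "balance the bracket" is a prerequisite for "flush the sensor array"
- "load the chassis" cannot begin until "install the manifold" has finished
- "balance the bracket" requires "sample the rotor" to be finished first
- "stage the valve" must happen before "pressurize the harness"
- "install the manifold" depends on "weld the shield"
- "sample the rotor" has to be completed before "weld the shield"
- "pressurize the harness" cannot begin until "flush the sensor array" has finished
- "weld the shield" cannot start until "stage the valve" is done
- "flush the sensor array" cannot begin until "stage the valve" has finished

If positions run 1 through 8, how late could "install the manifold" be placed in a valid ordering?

Following the constraints forward from "install the manifold", its only required successor is "load the chassis".
So at least 1 task follows "install the manifold", putting "install the manifold" no later than position 7. That position is achievable by scheduling everything else first.

7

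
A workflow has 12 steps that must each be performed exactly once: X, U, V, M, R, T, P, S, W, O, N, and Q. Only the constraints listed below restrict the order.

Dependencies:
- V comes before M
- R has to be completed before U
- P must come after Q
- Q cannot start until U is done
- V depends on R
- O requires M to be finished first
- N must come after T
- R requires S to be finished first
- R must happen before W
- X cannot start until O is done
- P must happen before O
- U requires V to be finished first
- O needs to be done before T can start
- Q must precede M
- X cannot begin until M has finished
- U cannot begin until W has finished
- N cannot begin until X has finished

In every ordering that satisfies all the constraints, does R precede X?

Yes

Tracing the constraints gives a chain: R → V → M → X.
That forces R before X in every valid schedule.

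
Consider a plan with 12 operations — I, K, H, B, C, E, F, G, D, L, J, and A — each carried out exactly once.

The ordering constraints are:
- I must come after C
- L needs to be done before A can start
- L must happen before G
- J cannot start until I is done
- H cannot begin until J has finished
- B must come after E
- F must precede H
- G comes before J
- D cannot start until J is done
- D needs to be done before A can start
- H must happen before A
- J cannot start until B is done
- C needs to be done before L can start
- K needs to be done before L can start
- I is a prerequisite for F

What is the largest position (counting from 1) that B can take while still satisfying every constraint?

8

Every operation that must follow B has to come after it. Tracing all chains starting from B, those operations are: H, D, J, A — 4 in total.
With 4 mandatory successors out of 12 operations total, the latest slot for B is 12−4 = 8, and it's reachable by doing all non-successors before B.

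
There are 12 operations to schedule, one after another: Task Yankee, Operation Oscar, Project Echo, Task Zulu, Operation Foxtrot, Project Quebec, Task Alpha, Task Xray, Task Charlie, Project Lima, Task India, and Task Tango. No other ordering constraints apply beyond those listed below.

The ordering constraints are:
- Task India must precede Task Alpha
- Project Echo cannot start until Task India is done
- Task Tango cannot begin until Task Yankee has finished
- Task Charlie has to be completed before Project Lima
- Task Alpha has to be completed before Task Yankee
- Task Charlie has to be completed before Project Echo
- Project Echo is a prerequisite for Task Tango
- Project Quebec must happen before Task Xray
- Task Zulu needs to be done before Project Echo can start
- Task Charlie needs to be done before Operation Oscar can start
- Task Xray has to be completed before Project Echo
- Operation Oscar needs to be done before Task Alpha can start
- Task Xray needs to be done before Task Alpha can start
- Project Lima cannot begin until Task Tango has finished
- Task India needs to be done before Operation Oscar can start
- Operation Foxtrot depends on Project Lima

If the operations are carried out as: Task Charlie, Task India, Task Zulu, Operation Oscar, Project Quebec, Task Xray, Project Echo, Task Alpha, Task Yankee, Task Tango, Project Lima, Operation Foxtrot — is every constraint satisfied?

Yes

Checking each listed constraint against this order: for instance, Task Charlie is in position 1 and Project Lima in position 11, so that constraint holds — and the remaining constraints check out the same way.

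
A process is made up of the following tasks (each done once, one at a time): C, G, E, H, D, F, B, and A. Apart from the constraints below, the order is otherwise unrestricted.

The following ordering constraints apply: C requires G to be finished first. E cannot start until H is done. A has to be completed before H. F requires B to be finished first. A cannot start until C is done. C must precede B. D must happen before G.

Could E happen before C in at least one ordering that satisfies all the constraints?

The constraints give a chain C → A → H → E, which forces C before E.
So no valid ordering can have E before C.

No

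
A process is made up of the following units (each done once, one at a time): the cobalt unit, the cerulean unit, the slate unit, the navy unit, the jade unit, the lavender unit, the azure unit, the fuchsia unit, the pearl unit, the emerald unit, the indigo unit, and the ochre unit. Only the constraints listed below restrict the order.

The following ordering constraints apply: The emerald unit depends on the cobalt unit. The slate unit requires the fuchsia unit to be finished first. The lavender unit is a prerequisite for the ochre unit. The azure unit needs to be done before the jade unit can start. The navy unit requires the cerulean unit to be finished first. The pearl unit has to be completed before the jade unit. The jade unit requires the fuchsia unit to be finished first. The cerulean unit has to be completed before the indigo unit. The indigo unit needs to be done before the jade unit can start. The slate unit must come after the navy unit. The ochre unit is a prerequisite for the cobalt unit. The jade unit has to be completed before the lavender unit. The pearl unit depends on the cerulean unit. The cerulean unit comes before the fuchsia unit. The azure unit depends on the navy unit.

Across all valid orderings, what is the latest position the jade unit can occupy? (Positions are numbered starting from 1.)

Following every chain forward from the jade unit, the units that must come later are the cobalt unit, the lavender unit, the emerald unit, the ochre unit — 4 of them.
So at least 4 units follow the jade unit, putting the jade unit no later than position 8. That position is achievable by scheduling everything else first.

8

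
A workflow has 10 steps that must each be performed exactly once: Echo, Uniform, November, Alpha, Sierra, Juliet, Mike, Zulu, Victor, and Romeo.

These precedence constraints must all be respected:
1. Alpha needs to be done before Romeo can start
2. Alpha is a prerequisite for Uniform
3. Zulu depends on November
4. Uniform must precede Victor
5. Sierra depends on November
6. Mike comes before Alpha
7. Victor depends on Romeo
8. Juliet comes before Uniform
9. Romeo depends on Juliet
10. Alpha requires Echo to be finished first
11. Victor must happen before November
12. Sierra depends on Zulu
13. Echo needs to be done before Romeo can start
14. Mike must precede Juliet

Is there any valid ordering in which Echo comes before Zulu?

Yes

Echo is actually forced before Zulu by the constraints, so certainly some valid ordering has Echo first.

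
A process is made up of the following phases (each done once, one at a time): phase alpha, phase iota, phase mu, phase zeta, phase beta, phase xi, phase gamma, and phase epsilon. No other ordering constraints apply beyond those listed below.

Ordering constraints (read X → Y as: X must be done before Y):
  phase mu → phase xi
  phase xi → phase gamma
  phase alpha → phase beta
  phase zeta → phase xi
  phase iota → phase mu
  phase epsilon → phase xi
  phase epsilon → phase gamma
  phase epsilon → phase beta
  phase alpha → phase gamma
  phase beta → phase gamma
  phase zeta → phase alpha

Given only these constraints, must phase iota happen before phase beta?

No

No chain of constraints connects phase iota to phase beta in either direction.
A valid ordering placing phase beta before phase iota exists, so the answer is no.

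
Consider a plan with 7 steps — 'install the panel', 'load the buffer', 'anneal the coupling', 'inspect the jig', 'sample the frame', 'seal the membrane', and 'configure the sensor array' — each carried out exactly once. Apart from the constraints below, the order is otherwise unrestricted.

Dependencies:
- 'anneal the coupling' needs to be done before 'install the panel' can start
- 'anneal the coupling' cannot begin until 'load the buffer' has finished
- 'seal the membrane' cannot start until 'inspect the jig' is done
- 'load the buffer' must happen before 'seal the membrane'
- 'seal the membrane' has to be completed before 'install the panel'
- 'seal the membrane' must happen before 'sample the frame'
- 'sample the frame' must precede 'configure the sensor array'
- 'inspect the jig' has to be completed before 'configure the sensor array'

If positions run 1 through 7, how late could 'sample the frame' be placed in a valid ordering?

Following the constraints forward from 'sample the frame', its only required successor is 'configure the sensor array'.
So at least 1 step follows 'sample the frame', putting 'sample the frame' no later than position 6. That position is achievable by scheduling everything else first.

6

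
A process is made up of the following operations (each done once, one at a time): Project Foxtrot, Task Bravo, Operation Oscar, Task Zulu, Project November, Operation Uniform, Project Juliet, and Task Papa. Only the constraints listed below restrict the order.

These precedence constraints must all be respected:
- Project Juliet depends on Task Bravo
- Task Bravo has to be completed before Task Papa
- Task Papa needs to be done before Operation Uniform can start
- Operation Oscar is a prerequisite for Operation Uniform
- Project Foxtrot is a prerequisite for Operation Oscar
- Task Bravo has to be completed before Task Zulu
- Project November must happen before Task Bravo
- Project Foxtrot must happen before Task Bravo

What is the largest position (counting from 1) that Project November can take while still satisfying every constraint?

The operations that are forced after Project November, directly or by a chain of constraints, are Task Bravo, Task Zulu, Operation Uniform, Project Juliet, Task Papa. That's 5 operations.
So at least 5 operations follow Project November, putting Project November no later than position 3. That position is achievable by scheduling everything else first.

3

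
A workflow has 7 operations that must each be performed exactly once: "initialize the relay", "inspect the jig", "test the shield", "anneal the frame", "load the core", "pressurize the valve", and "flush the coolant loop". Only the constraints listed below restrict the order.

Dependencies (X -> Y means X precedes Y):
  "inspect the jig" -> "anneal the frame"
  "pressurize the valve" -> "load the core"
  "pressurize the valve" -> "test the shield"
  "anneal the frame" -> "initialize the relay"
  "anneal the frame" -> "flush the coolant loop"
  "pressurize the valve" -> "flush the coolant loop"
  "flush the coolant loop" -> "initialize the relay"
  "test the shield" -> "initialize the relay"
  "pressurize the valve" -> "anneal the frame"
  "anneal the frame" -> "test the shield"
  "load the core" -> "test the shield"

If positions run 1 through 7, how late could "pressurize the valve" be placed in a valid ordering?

The operations that are forced after "pressurize the valve", directly or by a chain of constraints, are "initialize the relay", "test the shield", "anneal the frame", "load the core", "flush the coolant loop". That's 5 operations.
So at least 5 operations follow "pressurize the valve", putting "pressurize the valve" no later than position 2. That position is achievable by scheduling everything else first.

2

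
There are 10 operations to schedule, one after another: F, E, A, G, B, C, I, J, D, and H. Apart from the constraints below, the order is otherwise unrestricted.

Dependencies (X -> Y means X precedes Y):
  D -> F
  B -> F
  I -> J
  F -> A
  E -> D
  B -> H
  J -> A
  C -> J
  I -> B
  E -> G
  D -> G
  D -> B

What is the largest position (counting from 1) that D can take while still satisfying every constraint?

5

The operations that are forced after D, directly or by a chain of constraints, are F, A, G, B, H. That's 5 operations.
With 5 mandatory successors out of 10 operations total, the latest slot for D is 10−5 = 5, and it's reachable by doing all non-successors before D.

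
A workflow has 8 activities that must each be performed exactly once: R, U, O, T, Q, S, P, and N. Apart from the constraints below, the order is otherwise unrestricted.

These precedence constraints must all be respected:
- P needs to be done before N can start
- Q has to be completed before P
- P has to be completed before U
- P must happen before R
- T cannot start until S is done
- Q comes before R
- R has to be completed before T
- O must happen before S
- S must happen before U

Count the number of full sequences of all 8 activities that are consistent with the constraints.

128

The activities with no prerequisites are O, Q; any of them can be placed first.
Counting all ways to extend the partial order to a total order gives 128.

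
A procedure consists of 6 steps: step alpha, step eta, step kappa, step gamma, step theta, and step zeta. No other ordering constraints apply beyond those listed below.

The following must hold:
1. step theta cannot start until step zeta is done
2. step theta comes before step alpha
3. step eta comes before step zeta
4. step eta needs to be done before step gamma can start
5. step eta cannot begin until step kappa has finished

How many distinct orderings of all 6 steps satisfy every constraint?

Only step kappa has no prerequisites, so it must go first.
Counting all ways to extend the partial order to a total order gives 4.

4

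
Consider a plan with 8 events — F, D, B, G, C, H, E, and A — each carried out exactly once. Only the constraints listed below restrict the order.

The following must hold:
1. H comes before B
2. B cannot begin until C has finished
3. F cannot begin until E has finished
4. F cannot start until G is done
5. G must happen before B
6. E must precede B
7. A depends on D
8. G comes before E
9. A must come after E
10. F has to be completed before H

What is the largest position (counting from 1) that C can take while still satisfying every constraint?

The only event forced after C (directly or by a chain) is B.
So at least 1 event follows C, putting C no later than position 7. That position is achievable by scheduling everything else first.

7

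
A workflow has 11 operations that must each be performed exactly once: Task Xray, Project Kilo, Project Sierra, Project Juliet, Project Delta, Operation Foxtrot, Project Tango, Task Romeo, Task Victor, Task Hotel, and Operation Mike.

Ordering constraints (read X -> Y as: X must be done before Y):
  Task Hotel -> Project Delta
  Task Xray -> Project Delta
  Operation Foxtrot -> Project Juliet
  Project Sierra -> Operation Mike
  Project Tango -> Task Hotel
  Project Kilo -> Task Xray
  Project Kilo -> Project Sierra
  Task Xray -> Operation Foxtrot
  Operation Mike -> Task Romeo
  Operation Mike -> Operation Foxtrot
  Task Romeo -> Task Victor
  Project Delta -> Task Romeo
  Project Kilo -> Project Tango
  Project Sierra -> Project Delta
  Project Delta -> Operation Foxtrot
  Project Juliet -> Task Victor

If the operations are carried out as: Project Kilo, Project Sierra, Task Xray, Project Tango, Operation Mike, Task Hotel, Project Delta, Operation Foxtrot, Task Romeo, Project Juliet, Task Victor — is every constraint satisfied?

Every stated constraint is respected: Project Sierra sits at position 2, ahead of Project Delta at position 7, and each of the other listed pairs likewise has the predecessor earlier in the sequence.

Yes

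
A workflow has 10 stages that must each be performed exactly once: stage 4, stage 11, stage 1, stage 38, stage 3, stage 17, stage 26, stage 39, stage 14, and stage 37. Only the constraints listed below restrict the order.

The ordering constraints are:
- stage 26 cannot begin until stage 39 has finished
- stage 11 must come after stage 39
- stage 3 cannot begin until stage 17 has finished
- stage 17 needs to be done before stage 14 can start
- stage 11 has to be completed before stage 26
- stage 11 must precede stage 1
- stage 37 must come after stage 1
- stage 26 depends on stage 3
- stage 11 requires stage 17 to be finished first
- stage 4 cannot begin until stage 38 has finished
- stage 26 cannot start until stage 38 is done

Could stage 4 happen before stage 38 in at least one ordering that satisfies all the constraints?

There is a dependency chain stage 38 → stage 4, so stage 4 always comes after stage 38.
So no valid ordering can have stage 4 before stage 38.

No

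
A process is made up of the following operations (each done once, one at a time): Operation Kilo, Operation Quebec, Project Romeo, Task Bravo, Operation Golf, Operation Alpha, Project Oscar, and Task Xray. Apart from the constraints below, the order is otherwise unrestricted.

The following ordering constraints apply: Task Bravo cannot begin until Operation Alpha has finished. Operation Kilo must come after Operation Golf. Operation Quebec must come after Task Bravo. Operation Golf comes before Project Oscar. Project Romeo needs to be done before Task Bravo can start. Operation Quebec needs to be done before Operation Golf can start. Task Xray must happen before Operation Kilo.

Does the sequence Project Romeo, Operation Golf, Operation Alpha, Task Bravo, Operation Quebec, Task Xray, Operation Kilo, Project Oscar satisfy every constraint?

No

The sequence places Operation Golf ahead of Operation Quebec.
That contradicts the constraint that Operation Quebec must precede Operation Golf.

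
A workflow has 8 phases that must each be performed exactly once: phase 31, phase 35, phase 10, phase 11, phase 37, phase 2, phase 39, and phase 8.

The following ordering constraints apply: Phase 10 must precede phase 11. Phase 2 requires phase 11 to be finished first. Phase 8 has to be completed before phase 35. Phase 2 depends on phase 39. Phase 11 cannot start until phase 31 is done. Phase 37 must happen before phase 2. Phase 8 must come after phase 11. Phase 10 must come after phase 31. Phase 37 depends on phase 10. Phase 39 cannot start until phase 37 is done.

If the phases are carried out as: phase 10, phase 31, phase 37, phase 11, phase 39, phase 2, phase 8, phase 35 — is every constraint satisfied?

The sequence places phase 10 ahead of phase 31.
But one of the constraints requires phase 31 before phase 10, so this ordering violates it.

No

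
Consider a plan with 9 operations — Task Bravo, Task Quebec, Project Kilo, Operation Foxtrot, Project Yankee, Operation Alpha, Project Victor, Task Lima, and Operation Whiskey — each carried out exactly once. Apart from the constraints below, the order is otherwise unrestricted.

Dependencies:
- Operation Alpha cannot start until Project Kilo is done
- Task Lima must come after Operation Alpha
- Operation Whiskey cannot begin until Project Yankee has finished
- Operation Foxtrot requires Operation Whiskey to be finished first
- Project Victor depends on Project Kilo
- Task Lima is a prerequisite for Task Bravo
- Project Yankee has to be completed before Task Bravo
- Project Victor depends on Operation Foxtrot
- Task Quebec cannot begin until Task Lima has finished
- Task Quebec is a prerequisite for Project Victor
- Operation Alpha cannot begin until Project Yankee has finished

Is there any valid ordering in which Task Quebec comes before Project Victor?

The constraints force Task Quebec before Project Victor, so yes — every valid ordering has Task Quebec earlier.

Yes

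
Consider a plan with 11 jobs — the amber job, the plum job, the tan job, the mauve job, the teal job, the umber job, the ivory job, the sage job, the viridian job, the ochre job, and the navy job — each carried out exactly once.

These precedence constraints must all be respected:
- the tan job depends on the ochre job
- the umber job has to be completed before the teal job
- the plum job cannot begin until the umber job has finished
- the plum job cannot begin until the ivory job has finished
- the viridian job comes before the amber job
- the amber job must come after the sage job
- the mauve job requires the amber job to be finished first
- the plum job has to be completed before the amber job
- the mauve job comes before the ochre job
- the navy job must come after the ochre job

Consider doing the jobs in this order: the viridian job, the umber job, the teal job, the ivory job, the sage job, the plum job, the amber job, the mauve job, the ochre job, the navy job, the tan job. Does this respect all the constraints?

Every stated constraint is respected: the viridian job sits at position 1, ahead of the amber job at position 7, and each of the other listed pairs likewise has the predecessor earlier in the sequence.

Yes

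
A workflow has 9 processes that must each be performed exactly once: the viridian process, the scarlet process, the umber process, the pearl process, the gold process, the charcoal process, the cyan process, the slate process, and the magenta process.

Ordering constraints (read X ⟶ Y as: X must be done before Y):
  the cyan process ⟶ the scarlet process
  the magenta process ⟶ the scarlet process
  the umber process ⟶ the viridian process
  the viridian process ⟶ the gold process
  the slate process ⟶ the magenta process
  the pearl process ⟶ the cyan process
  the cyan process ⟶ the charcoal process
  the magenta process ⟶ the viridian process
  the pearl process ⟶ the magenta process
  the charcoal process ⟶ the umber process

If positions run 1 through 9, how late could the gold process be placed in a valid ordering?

The gold process has no required successors, so nothing stops it from going last (position 9).

9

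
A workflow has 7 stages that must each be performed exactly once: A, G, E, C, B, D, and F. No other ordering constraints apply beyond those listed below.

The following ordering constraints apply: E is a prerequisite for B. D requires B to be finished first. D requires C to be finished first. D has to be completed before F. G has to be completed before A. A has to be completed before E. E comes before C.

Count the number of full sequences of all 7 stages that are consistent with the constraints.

2

G is the only stage with nothing required before it, so every ordering starts there.
Counting all ways to extend the partial order to a total order gives 2.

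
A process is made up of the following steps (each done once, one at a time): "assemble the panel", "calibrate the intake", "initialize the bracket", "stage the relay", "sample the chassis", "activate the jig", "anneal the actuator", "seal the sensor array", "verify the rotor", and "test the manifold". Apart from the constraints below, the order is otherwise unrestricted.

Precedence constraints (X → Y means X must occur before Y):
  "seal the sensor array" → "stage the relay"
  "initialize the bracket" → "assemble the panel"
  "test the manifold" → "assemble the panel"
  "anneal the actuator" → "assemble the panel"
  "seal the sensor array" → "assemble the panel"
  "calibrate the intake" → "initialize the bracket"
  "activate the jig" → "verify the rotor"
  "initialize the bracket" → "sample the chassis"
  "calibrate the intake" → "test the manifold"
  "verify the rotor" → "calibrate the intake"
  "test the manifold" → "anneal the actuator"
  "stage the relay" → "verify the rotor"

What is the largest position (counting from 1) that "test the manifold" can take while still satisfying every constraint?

8

Following every chain forward from "test the manifold", the steps that must come later are "assemble the panel", "anneal the actuator" — 2 of them.
With 2 mandatory successors out of 10 steps total, the latest slot for "test the manifold" is 10−2 = 8, and it's reachable by doing all non-successors before "test the manifold".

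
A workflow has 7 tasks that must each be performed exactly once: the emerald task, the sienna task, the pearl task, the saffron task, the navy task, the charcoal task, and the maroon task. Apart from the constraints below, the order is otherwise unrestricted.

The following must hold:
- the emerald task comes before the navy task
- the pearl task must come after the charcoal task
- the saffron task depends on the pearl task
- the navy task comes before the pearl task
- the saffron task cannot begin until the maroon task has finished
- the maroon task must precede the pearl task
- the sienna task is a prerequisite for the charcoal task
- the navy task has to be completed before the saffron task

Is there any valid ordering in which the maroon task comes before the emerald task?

Yes

Nothing in the constraints forces the emerald task before the maroon task — there is no chain from the emerald task to the maroon task.
That means at least one valid schedule has the maroon task before the emerald task.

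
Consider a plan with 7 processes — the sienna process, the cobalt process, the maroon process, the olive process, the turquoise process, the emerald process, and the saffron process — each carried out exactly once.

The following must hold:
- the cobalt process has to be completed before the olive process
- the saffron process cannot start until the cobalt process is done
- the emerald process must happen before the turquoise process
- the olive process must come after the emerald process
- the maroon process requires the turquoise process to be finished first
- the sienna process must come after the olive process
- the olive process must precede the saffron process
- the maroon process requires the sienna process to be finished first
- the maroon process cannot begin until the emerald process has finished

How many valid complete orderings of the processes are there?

25

The processes with no prerequisites are the cobalt process, the emerald process; any of them can be placed first.
Counting all ways to extend the partial order to a total order gives 25.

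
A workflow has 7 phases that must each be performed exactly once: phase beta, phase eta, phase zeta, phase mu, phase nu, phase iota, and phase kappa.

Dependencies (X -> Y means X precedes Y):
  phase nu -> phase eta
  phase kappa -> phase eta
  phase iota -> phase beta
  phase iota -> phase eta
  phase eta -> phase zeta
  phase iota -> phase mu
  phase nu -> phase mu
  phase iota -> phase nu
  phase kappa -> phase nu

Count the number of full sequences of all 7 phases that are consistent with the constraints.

2 phases have no prerequisites (phase iota, phase kappa), so any of them could come first.
Systematically extending each partial ordering one phase at a time and counting, there are 33 complete orderings.

33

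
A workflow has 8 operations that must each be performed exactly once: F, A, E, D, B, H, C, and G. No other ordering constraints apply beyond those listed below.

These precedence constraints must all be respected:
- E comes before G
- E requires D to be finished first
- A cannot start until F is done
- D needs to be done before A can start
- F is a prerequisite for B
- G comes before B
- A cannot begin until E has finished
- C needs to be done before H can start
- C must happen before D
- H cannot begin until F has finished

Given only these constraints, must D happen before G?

Following the dependencies: D → E → G.
That forces D before G in every valid schedule.

Yes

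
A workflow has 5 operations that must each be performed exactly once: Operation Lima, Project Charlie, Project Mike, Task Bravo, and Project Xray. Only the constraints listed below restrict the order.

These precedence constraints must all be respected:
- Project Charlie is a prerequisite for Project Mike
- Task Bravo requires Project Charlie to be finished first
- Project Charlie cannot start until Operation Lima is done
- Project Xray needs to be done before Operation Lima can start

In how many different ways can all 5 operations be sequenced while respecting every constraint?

Project Xray is the only operation with nothing required before it, so every ordering starts there.
Systematically extending each partial ordering one operation at a time and counting, there are 2 complete orderings.

2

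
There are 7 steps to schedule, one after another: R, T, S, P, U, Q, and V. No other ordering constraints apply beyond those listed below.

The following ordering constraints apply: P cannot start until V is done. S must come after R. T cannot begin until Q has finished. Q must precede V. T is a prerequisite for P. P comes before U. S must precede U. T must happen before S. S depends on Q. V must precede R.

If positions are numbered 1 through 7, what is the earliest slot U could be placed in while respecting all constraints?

7

Working backwards through the constraints from U, its full set of required predecessors is R, T, S, P, Q, V — 6 of them.
With 6 mandatory predecessors, the earliest U can sit is position 6+1 = 7, and placing just those 6 first achieves it.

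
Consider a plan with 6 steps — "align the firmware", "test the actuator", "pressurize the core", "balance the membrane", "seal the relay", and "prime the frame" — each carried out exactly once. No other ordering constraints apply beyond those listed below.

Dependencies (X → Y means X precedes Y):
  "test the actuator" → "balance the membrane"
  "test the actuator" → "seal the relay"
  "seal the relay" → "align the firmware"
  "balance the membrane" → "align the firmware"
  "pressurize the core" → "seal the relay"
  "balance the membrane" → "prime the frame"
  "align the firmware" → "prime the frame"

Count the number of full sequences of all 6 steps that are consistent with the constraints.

2 steps have no prerequisites ("test the actuator", "pressurize the core"), so any of them could come first.
Systematically extending each partial ordering one step at a time and counting, there are 5 complete orderings.

5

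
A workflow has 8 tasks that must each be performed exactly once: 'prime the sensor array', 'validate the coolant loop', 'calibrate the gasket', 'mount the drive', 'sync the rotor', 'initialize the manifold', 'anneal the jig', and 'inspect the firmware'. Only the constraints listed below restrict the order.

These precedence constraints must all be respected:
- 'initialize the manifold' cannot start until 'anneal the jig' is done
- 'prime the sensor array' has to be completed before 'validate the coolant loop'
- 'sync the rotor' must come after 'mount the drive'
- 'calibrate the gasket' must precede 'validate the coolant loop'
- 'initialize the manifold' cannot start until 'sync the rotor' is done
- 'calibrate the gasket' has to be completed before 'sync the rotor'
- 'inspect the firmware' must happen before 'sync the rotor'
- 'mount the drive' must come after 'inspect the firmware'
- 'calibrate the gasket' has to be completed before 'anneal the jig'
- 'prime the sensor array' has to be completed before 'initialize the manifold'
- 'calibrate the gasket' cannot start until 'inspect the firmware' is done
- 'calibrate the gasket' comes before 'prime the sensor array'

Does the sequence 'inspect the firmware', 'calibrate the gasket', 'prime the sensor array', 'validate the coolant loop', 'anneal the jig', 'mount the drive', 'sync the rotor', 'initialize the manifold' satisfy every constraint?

Every stated constraint is respected: 'inspect the firmware' sits at position 1, ahead of 'sync the rotor' at position 7, and each of the other listed pairs likewise has the predecessor earlier in the sequence.

Yes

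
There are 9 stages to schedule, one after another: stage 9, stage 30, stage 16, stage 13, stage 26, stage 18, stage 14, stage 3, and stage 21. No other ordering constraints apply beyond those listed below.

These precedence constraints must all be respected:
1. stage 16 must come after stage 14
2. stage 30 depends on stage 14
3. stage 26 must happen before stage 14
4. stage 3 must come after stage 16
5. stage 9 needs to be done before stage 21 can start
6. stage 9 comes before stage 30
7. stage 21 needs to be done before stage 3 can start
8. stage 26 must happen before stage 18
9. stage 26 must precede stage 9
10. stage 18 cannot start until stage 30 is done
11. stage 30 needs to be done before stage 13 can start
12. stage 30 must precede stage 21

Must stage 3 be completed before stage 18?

No

Stage 3 and stage 18 are not related by any chain of constraints.
There exist valid orderings with stage 18 before stage 3, so stage 3 is not required to come first.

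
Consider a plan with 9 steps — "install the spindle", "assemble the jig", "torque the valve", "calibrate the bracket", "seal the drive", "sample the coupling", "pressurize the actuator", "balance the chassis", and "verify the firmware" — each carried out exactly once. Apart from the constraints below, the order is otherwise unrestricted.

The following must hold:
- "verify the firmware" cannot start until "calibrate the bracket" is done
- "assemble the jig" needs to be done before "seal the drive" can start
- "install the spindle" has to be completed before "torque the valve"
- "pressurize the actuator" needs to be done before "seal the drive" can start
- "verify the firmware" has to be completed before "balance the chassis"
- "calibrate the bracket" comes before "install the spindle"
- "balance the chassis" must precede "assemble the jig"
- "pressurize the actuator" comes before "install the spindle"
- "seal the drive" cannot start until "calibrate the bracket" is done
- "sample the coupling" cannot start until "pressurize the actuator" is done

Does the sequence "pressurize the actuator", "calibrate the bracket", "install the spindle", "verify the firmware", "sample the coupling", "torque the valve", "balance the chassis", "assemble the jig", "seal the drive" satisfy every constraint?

Yes

Every stated constraint is respected: "pressurize the actuator" sits at position 1, ahead of "seal the drive" at position 9, and each of the other listed pairs likewise has the predecessor earlier in the sequence.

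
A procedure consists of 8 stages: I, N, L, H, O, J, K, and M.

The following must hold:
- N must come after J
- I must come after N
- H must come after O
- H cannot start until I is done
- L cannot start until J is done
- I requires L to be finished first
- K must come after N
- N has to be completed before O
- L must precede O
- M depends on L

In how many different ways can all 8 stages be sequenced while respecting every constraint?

J is the only stage with nothing required before it, so every ordering starts there.
Systematically extending each partial ordering one stage at a time and counting, there are 96 complete orderings.

96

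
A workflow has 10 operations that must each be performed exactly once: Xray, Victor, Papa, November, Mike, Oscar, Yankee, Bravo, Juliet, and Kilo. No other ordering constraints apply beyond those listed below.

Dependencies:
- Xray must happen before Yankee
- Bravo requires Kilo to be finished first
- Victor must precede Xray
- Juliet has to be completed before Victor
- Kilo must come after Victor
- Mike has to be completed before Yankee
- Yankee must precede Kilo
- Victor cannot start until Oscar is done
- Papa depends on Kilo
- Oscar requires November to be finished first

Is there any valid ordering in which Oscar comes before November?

Following November → Oscar, November must precede Oscar in every valid ordering.
So no valid ordering can have Oscar before November.

No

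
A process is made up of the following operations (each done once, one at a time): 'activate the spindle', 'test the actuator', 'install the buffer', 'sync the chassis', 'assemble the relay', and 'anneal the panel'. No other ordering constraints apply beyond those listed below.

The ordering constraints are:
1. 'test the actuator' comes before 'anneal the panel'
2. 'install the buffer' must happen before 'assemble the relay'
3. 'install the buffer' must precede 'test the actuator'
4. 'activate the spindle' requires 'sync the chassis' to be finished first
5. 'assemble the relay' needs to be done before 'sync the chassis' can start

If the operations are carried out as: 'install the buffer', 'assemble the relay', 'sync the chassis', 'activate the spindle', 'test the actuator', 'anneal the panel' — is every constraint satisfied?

Checking each listed constraint against this order: for instance, 'install the buffer' is in position 1 and 'test the actuator' in position 5, so that constraint holds — and the remaining constraints check out the same way.

Yes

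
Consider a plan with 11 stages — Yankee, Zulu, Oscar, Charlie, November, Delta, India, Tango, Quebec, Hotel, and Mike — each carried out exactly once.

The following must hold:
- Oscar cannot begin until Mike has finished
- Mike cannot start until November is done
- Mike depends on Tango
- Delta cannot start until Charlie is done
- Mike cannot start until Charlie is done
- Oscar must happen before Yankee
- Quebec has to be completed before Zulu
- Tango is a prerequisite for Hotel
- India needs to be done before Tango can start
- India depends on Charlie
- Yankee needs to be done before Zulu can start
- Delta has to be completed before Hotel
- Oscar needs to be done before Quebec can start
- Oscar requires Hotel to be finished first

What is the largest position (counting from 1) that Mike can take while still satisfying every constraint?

The stages that are forced after Mike, directly or by a chain of constraints, are Yankee, Zulu, Oscar, Quebec. That's 4 stages.
With 4 mandatory successors out of 11 stages total, the latest slot for Mike is 11−4 = 7, and it's reachable by doing all non-successors before Mike.

7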